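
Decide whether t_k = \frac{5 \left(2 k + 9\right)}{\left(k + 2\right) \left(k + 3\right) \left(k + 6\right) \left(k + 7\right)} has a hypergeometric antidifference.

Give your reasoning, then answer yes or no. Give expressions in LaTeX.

Yes. s_k = \frac{5 k \left(k + 8\right)}{12 \left(k^{2} + 8 k + 12\right)}.

r(k) = (k + 2)*(k + 6)*(2*k + 11)/((k + 4)*(k + 8)*(2*k + 9)) after simplifying.
So A=k + 2 and B=k + 8, with C=k**3 + 27*k**2/2 + 121*k/2 + 90.
Solve (k + 2)·f(k+1) − (k + 7)·f(k) = k**3 + 27*k**2/2 + 121*k/2 + 90.
Bound: deg f ≤ 5.
Match coefficients ⇒ f(k) = k*(k + 3)*(k + 4)*(k + 5)*(k + 8)/24.
Then R = B(k−1)f/C = k*(k + 3)*(k + 7)*(k + 8)/(12*(2*k + 9)), so s_k = R(k)·t_k = 5*k*(k + 8)/(12*(k**2 + 8*k + 12)).
Check: Δs_k = 5*(2*k + 9)/(k**4 + 18*k**3 + 113*k**2 + 288*k + 252). ✓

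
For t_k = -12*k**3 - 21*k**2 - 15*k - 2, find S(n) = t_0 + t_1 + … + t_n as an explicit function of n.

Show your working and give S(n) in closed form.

t_(k+1)/t_k = (12*k**3 + 57*k**2 + 93*k + 50)/(12*k**3 + 21*k**2 + 15*k + 2).
So A=1 and B=1, with C=k**3 + 7*k**2/4 + 5*k/4 + 1/6.
Need (1)·f(k+1) − (1)·f(k) = k**3 + 7*k**2/4 + 5*k/4 + 1/6.
From deg A=0, deg B=0, deg C=3: d=4.
Coefficient equations give f(k) = k*(3*k**3 + k**2 - 2)/12.
Get s_k = R·t_k = k*(-3*k**3 - k**2 + 2) with R(k) = B(k−1)f(k)/C(k) = k*(3*k**3 + k**2 - 2)/(12*k**3 + 21*k**2 + 15*k + 2).
Check: Δs_k = -12*k**3 - 21*k**2 - 15*k - 2. ✓
Σ_(k=0)^n t_k = s_(n+1) − s_(0) = (-3*n**4 - 13*n**3 - 21*n**2 - 13*n - 2) − (0), i.e. -3*n**4 - 13*n**3 - 21*n**2 - 13*n - 2.

S(n) = -3*n**4 - 13*n**3 - 21*n**2 - 13*n - 2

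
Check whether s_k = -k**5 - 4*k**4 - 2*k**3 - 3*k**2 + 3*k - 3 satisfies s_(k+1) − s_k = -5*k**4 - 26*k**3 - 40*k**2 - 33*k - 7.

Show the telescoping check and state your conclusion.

s_(k+1) = -k**5 - 9*k**4 - 28*k**3 - 43*k**2 - 30*k - 10
s_(k+1) − s_k = -5*k**4 - 26*k**3 - 40*k**2 - 33*k - 7
(s_(k+1) − s_k) − t_k = 0

valid (s_(k+1) − s_k reduces to t_k)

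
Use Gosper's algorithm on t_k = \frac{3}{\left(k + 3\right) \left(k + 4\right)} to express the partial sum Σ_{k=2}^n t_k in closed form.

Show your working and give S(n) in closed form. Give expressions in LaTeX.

t_(k+1)/t_k = (k + 3)/(k + 5).
Normal form (A,B,C) = (k + 3, k + 5, 1).
f must satisfy (k + 3)·f(k+1) − (k + 4)·f(k) = 1.
Degrees (1,1,0) ⇒ d ≤ 1.
A polynomial solution: f(k) = k/3.
Then R = B(k−1)f/C = k*(k + 4)/3, so s_k = R(k)·t_k = k/(k + 3).
s_(k+1) − s_k = 3/(k**2 + 7*k + 12) = t_k.
Evaluate: s_(n+1) = (n + 1)/(n + 4); subtract s_(2) = 2/5 ⇒ S(n) = 3*(n - 1)/(5*(n + 4)).

S(n) = \frac{3 \left(n - 1\right)}{5 \left(n + 4\right)}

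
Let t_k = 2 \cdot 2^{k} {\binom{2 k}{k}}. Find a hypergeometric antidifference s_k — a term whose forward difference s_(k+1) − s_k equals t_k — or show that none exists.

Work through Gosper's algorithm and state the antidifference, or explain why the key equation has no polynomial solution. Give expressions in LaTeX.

The ratio is 4*(2*k + 1)/(k + 1).
A = 8*k + 4, B = k + 1, C = 1.
Key eq: (8*k + 4)·f(k+1) = (k)·f(k) + (1).
d = -1 from the (1,1,0) case.
Bound -1 < 0, so the key equation has no polynomial solution.

no hypergeometric antidifference exists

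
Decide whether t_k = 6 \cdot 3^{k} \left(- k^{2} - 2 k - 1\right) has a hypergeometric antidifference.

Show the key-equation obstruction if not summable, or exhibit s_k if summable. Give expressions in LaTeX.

t_(k+1)/t_k = 3*(k**2 + 4*k + 4)/(k**2 + 2*k + 1).
Gosper form: A/B · C(k+1)/C(k) with A=3, B=1, C=k**2 + 2*k + 1.
f must satisfy (3)·f(k+1) − (1)·f(k) = k**2 + 2*k + 1.
deg f ≤ 2 (via 0,0,2).
Match coefficients ⇒ f(k) = (k**2 - k + 1)/2.
So s_k = (B(k−1)f/C)·t_k = ((k**2 - k + 1)/(2*(k + 1)**2))·t_k = 3**(k + 1)*(-k**2 + k - 1).
Verify: 6*3**k*(-k**2 - 2*k - 1) matches t_k.

Yes. s_k = 3^{k + 1} \left(- k^{2} + k - 1\right).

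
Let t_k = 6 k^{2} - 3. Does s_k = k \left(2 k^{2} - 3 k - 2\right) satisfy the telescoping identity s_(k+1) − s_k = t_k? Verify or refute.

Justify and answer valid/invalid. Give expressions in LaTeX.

s_(k+1) = 2*k**3 + 3*k**2 - 2*k - 3
s_(k+1) − s_k = 6*k**2 - 3
(s_(k+1) − s_k) − t_k = 0

Valid — Δs_k = t_k.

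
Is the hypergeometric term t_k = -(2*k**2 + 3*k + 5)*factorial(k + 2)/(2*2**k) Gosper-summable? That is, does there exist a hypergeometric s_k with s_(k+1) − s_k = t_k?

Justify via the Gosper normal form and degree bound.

Yes. s_k = -(2*k - 1)*factorial(k + 2)/2**k.

Ratio r(k) = (k + 3)*(3*k + 2*(k + 1)**2 + 8)/(2*(2*k**2 + 3*k + 5)).
Gosper form: A/B · C(k+1)/C(k) with A=k/2 + 3/2, B=1, C=k**2 + 3*k/2 + 5/2.
Set up (k/2 + 3/2)·f(k+1) − (1)·f(k) − (k**2 + 3*k/2 + 5/2) = 0.
d = 1 from the (1,0,2) case.
Solving with deg f ≤ 1: f(k) = 2*k - 1.
R(k) = B(k−1)·f(k)/C(k) = 2*(2*k - 1)/(2*k**2 + 3*k + 5); s_k = R·t_k = -(2*k - 1)*factorial(k + 2)/2**k.
Verify: -(2*k**2 + 3*k + 5)*factorial(k + 2)/(2*2**k) matches t_k.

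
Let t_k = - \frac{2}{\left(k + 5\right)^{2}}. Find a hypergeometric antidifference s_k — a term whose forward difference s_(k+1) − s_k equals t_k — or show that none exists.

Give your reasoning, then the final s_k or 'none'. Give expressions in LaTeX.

The ratio is (k + 5)**2/(k + 6)**2.
Factor: A=k**2 + 10*k + 25; B=k**2 + 12*k + 36; C=1.
f must satisfy (k**2 + 10*k + 25)·f(k+1) − (k**2 + 10*k + 25)·f(k) = 1.
Degrees (2,2,0) ⇒ d ≤ 0.
Put f(k) = c0: A·f(k+1) − B(k−1)·f(k) − C = -1; need -1 = 0 — inconsistent ⇒ no f, not summable.

no hypergeometric antidifference exists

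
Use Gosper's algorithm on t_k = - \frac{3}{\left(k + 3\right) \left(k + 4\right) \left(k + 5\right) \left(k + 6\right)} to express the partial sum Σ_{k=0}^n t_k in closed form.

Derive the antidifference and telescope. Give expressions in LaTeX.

S(n) = \frac{- n^{3} - 15 n^{2} - 74 n - 60}{60 \left(n^{3} + 15 n^{2} + 74 n + 120\right)}

Step 1: r(k) = (k + 3)/(k + 7).
A = k + 3, B = k + 7, C = 1.
Key eq: (k + 3)·f(k+1) = (k + 6)·f(k) + (1).
deg f ≤ 3 (via 1,1,0).
Coefficient equations give f(k) = k*(k**2 + 12*k + 47)/180.
R(k) = B(k−1)·f(k)/C(k) = k*(k + 6)*(k**2 + 12*k + 47)/180; s_k = R·t_k = k*(-k**2 - 12*k - 47)/(60*(k + 3)*(k + 4)*(k + 5)).
Verify: -3/(k**4 + 18*k**3 + 119*k**2 + 342*k + 360) matches t_k.
s_(n+1) = (-n**3 - 15*n**2 - 74*n - 60)/(60*(n**3 + 15*n**2 + 74*n + 120)) and s_(0) = 0, so S(n) = (-n**3 - 15*n**2 - 74*n - 60)/(60*(n**3 + 15*n**2 + 74*n + 120)).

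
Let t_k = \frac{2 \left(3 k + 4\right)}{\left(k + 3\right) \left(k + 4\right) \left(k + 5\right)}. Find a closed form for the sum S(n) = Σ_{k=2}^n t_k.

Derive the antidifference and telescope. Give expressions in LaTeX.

S(n) = \frac{5 n^{2} + 9 n - 14}{6 \left(n^{2} + 9 n + 20\right)}

The ratio is (k + 3)*(3*k + 7)/((k + 6)*(3*k + 4)).
Gosper form: A/B · C(k+1)/C(k) with A=k + 3, B=k + 6, C=k + 4/3.
f must satisfy (k + 3)·f(k+1) − (k + 5)·f(k) = k + 4/3.
Degrees (1,1,1) ⇒ d ≤ 2.
Match coefficients ⇒ f(k) = k*(13*k + 19)/72.
Get s_k = R·t_k = k*(13*k + 19)/(12*(k + 3)*(k + 4)) with R(k) = B(k−1)f(k)/C(k) = k*(k + 5)*(13*k + 19)/(24*(3*k + 4)).
s_(k+1) − s_k = 2*(3*k + 4)/(k**3 + 12*k**2 + 47*k + 60) = t_k.
Σ_(k=2)^n t_k = s_(n+1) − s_(2) = ((13*n**2 + 45*n + 32)/(12*(n**2 + 9*n + 20))) − (1/4), i.e. (5*n**2 + 9*n - 14)/(6*(n**2 + 9*n + 20)).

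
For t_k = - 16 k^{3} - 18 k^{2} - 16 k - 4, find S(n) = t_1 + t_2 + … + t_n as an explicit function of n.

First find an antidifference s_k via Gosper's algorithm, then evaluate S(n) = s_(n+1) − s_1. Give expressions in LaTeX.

S(n) = n \left(- 4 n^{3} - 14 n^{2} - 21 n - 15\right)

Ratio r(k) = (8*k**3 + 33*k**2 + 50*k + 27)/(8*k**3 + 9*k**2 + 8*k + 2).
So A=1 and B=1, with C=k**3 + 9*k**2/8 + k + 1/4.
Set up (1)·f(k+1) − (1)·f(k) − (k**3 + 9*k**2/8 + k + 1/4) = 0.
Bound: deg f ≤ 4.
Match coefficients ⇒ f(k) = k*(4*k**3 - 2*k**2 + 3*k - 1)/16.
R(k) = B(k−1)·f(k)/C(k) = k*(4*k**3 - 2*k**2 + 3*k - 1)/(2*(8*k**3 + 9*k**2 + 8*k + 2)); s_k = R·t_k = k*(-4*k**3 + 2*k**2 - 3*k + 1).
Δs = -16*k**3 - 18*k**2 - 16*k - 4, as required.
Telescope: S(n) = s_(n+1) − s_(1) = -4*n**4 - 14*n**3 - 21*n**2 - 15*n - 4 − (-4) = n*(-4*n**3 - 14*n**2 - 21*n - 15).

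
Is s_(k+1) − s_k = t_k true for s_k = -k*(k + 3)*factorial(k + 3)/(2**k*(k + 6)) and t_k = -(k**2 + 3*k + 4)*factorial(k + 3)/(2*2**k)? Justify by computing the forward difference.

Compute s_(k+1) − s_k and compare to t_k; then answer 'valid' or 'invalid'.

s_(k+1) = -(k + 1)*(k + 4)*factorial(k + 4)/(2*2**k*(k + 7))
s_(k+1) − s_k = -(k**2 + 4*k + 6)*(k**2 + 9*k + 16)*factorial(k + 3)/(2*2**k*(k + 6)*(k + 7))
(s_(k+1) − s_k) − t_k = 3*(k**3 + 9*k**2 + 20*k + 24)*factorial(k + 3)/(2*2**k*(k + 6)*(k + 7))

Invalid: residual 3*(k**3 + 9*k**2 + 20*k + 24)*factorial(k + 3)/(2*2**k*(k + 6)*(k + 7)) ≠ 0.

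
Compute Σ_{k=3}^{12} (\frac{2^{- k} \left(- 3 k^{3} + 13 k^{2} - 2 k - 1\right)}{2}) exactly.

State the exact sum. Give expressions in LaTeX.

Σ = -52411/8192

Step 1: r(k) = (3*k**3 - 4*k**2 - 15*k - 7)/(2*(3*k**3 - 13*k**2 + 2*k + 1)).
So A=1/2 and B=1, with C=k**3 - 13*k**2/3 + 2*k/3 + 1/3.
Set up (1/2)·f(k+1) − (1)·f(k) − (k**3 - 13*k**2/3 + 2*k/3 + 1/3) = 0.
d = 3 from the (0,0,3) case.
A polynomial solution: f(k) = -2*(3*k**3 - 4*k**2 + 3*k + 3)/3.
So s_k = (B(k−1)f/C)·t_k = (-2*(3*k**3 - 4*k**2 + 3*k + 3)/(3*k**3 - 13*k**2 + 2*k + 1))·t_k = (3*k**3 - 4*k**2 + 3*k + 3)/2**k.
Check: Δs_k = (-3*k**3 + 13*k**2 - 2*k - 1)/(2*2**k). ✓
Evaluate s at k=13 and k=3: 5957/8192 and 57/8; difference -52411/8192.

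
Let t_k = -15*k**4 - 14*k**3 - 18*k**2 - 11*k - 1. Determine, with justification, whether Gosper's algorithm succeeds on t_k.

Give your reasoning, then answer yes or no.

Yes. s_k = k*(-3*k**4 + 4*k**3 - 4*k**2 + 2).

The ratio is (15*k**4 + 74*k**3 + 150*k**2 + 149*k + 59)/(15*k**4 + 14*k**3 + 18*k**2 + 11*k + 1).
Take A(k)=1, B(k)=1, C(k)=k**4 + 14*k**3/15 + 6*k**2/5 + 11*k/15 + 1/15.
Solve (1)·f(k+1) − (1)·f(k) = k**4 + 14*k**3/15 + 6*k**2/5 + 11*k/15 + 1/15.
From deg A=0, deg B=0, deg C=4: d=5.
A polynomial solution: f(k) = k*(3*k**4 - 4*k**3 + 4*k**2 - 2)/15.
So s_k = (B(k−1)f/C)·t_k = (k*(3*k**4 - 4*k**3 + 4*k**2 - 2)/(15*k**4 + 14*k**3 + 18*k**2 + 11*k + 1))·t_k = k*(-3*k**4 + 4*k**3 - 4*k**2 + 2).
Verify: -15*k**4 - 14*k**3 - 18*k**2 - 11*k - 1 matches t_k.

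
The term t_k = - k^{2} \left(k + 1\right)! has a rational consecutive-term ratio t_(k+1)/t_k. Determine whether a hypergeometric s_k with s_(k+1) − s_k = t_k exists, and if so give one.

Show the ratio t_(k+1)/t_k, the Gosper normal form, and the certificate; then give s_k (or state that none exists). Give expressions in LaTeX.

s_k = - \left(k - 2\right) \left(k + 1\right)!

t_(k+1)/t_k = (k + 1)**2*(k + 2)/k**2.
So A=k + 2 and B=1, with C=k**2.
Solve (k + 2)·f(k+1) − (1)·f(k) = k**2.
From deg A=1, deg B=0, deg C=2: d=1.
A polynomial solution: f(k) = k - 2.
So s_k = (B(k−1)f/C)·t_k = ((k - 2)/k**2)·t_k = -(k - 2)*factorial(k + 1).
s_(k+1) − s_k = -k**2*factorial(k + 1) = t_k.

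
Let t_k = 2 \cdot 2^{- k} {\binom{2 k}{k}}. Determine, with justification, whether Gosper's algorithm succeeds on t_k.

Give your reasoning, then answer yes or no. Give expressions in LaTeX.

r(k) = (2*k + 1)/(k + 1) after simplifying.
Take A(k)=2*k + 1, B(k)=k + 1, C(k)=1.
Need (2*k + 1)·f(k+1) − (k)·f(k) = 1.
deg f ≤ -1 (via 1,1,0).
Negative degree bound (-1): no f exists, t_k not Gosper-summable.

No — t_k has no hypergeometric antidifference.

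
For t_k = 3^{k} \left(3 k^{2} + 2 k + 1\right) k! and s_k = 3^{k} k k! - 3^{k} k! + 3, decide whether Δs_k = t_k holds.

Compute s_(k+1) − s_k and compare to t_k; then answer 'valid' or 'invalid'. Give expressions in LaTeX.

valid; difference matches t_k

s_(k+1) = 3*3**k*k**2*factorial(k) + 3*3**k*k*factorial(k) + 3
s_(k+1) − s_k = 3**k*(3*k**2 + 2*k + 1)*factorial(k)
(s_(k+1) − s_k) − t_k = 0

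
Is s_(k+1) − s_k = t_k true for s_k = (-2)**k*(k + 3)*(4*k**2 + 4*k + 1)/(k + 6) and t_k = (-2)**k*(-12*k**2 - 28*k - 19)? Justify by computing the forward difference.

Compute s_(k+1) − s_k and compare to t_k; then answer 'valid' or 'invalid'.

s_(k+1) = (-2)**(k + 1)*(k + 4)*(4*k + 4*(k + 1)**2 + 5)/(k + 7)
s_(k+1) − s_k = (-2)**k*(-12*k**4 - 148*k**3 - 575*k**2 - 850*k - 453)/(k**2 + 13*k + 42)
(s_(k+1) − s_k) − t_k = (-2)**k*(36*k**3 + 312*k**2 + 573*k + 345)/(k**2 + 13*k + 42)

Invalid: residual (-2)**k*(36*k**3 + 312*k**2 + 573*k + 345)/(k**2 + 13*k + 42) ≠ 0.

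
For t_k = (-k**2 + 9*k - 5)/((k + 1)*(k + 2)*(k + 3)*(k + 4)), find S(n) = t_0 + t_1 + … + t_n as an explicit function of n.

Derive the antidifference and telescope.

S(n) = (-n**3 - 3*n**2 - 32*n - 30)/(6*(n**3 + 9*n**2 + 26*n + 24))

Step 1: r(k) = -(k + 1)*(9*k - (k + 1)**2 + 4)/((k + 5)*(k**2 - 9*k + 5)).
Normal form (A,B,C) = (k + 1, k + 5, k**2 - 9*k + 5).
f must satisfy (k + 1)·f(k+1) − (k + 4)·f(k) = k**2 - 9*k + 5.
d = 3 from the (1,1,2) case.
A polynomial solution: f(k) = k*(k**2 + 29)/6.
Then R = B(k−1)f/C = k*(k + 4)*(k**2 + 29)/(6*(k**2 - 9*k + 5)), so s_k = R(k)·t_k = k*(-k**2 - 29)/(6*(k + 1)*(k + 2)*(k + 3)).
Verify: (-k**2 + 9*k - 5)/(k**4 + 10*k**3 + 35*k**2 + 50*k + 24) matches t_k.
Evaluate: s_(n+1) = (-n**3 - 3*n**2 - 32*n - 30)/(6*(n**3 + 9*n**2 + 26*n + 24)); subtract s_(0) = 0 ⇒ S(n) = (-n**3 - 3*n**2 - 32*n - 30)/(6*(n**3 + 9*n**2 + 26*n + 24)).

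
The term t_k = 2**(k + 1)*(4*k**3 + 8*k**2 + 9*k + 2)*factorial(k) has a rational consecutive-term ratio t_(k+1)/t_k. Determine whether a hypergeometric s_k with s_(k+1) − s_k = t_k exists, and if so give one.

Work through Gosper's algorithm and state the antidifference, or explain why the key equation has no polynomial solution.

s_k = 2**(k + 1)*k*(2*k - 1)*factorial(k)

r(k) = 2*(4*k**4 + 24*k**3 + 57*k**2 + 60*k + 23)/(4*k**3 + 8*k**2 + 9*k + 2) after simplifying.
A = 2*k + 2, B = 1, C = k**3 + 2*k**2 + 9*k/4 + 1/2.
Solve (2*k + 2)·f(k+1) − (1)·f(k) = k**3 + 2*k**2 + 9*k/4 + 1/2.
Bound: deg f ≤ 2.
Match coefficients ⇒ f(k) = k*(2*k - 1)/4.
Get s_k = R·t_k = 2**(k + 1)*k*(2*k - 1)*factorial(k) with R(k) = B(k−1)f(k)/C(k) = k*(2*k - 1)/(4*k**3 + 8*k**2 + 9*k + 2).
Check: Δs_k = 2**(k + 1)*(4*k**3 + 8*k**2 + 9*k + 2)*factorial(k). ✓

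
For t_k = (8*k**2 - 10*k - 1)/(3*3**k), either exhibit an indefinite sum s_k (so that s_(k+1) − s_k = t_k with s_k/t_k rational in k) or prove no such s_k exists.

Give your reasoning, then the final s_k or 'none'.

s_k = (-4*k**2 + k - 1)/3**k

Step 1: r(k) = (8*k**2 + 6*k - 3)/(3*(8*k**2 - 10*k - 1)).
Take A(k)=1/3, B(k)=1, C(k)=k**2 - 5*k/4 - 1/8.
Need (1/3)·f(k+1) − (1)·f(k) = k**2 - 5*k/4 - 1/8.
Degrees (0,0,2) ⇒ d ≤ 2.
Coefficient equations give f(k) = -3*(4*k**2 - k + 1)/8.
Get s_k = R·t_k = (-4*k**2 + k - 1)/3**k with R(k) = B(k−1)f(k)/C(k) = -3*(4*k**2 - k + 1)/(8*k**2 - 10*k - 1).
Check: Δs_k = (8*k**2 - 10*k - 1)/(3*3**k). ✓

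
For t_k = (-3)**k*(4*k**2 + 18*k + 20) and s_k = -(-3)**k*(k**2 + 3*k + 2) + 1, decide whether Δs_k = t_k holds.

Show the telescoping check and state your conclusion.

s_(k+1) = 3*(-3)**k*(3*k + (k + 1)**2 + 5) + 1
s_(k+1) − s_k = (-3)**k*(4*k**2 + 18*k + 20)
(s_(k+1) − s_k) − t_k = 0

Valid — Δs_k = t_k.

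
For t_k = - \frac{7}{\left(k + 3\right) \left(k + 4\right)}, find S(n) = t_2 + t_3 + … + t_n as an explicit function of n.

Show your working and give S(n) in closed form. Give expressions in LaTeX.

Compute t_(k+1)/t_k: get (k + 3)/(k + 5).
So A=k + 3 and B=k + 5, with C=1.
Need (k + 3)·f(k+1) − (k + 4)·f(k) = 1.
From deg A=1, deg B=1, deg C=0: d=1.
Solving with deg f ≤ 1: f(k) = k/3.
Then R = B(k−1)f/C = k*(k + 4)/3, so s_k = R(k)·t_k = -7*k/(3*k + 9).
Δs = -7/(k**2 + 7*k + 12), as required.
Σ_(k=2)^n t_k = s_(n+1) − s_(2) = (7*(-n - 1)/(3*(n + 4))) − (-14/15), i.e. 7*(1 - n)/(5*(n + 4)).

S(n) = \frac{7 \left(1 - n\right)}{5 \left(n + 4\right)}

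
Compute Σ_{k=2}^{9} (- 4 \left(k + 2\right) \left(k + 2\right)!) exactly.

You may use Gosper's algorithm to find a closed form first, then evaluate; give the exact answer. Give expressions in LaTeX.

Σ = -1916006304

The ratio is (k + 3)**2/(k + 2).
Factor: A=k + 3; B=1; C=k + 2.
f must satisfy (k + 3)·f(k+1) − (1)·f(k) = k + 2.
From deg A=1, deg B=0, deg C=1: d=0.
Solve for f: f(k) = 1 (degree 0 ≤ 0).
Certificate R = B(k−1)f/C = 1/(k + 2) gives s_k = -4*factorial(k + 2).
s_(k+1) − s_k = -4*(k + 2)*factorial(k + 2) = t_k.
Σ_(k=2)^(9) t_k = s_(10) − s_(2) = -1916006400 − (-96) = -1916006304.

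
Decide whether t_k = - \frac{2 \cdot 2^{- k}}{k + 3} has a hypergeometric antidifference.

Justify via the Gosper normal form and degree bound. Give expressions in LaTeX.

The ratio is (k + 3)/(2*(k + 4)).
A = k/2 + 3/2, B = k + 4, C = 1.
Key eq: (k/2 + 3/2)·f(k+1) = (k + 3)·f(k) + (1).
Bound: deg f ≤ -1.
Negative degree bound (-1): no f exists, t_k not Gosper-summable.

No — key equation has no polynomial f.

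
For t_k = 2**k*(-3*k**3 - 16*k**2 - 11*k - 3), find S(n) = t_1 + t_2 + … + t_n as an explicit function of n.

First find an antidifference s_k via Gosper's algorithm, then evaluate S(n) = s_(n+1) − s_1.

t_(k+1)/t_k = 2*(3*k**3 + 25*k**2 + 52*k + 33)/(3*k**3 + 16*k**2 + 11*k + 3).
Normal form (A,B,C) = (2, 1, k**3 + 16*k**2/3 + 11*k/3 + 1).
f must satisfy (2)·f(k+1) − (1)·f(k) = k**3 + 16*k**2/3 + 11*k/3 + 1.
Degrees (0,0,3) ⇒ d ≤ 3.
Solving with deg f ≤ 3: f(k) = (3*k**3 - 2*k**2 + k - 1)/3.
Certificate R = B(k−1)f/C = (3*k**3 - 2*k**2 + k - 1)/(3*k**3 + 16*k**2 + 11*k + 3) gives s_k = 2**k*(-3*k**3 + 2*k**2 - k + 1).
s_(k+1) − s_k = 2**k*(-3*k**3 - 16*k**2 - 11*k - 3) = t_k.
Σ_(k=1)^n t_k = s_(n+1) − s_(1) = (2**(n + 1)*(-3*n**3 - 7*n**2 - 6*n - 1)) − (-2), i.e. -6*2**n*n**3 - 14*2**n*n**2 - 12*2**n*n - 2*2**n + 2.

S(n) = -6*2**n*n**3 - 14*2**n*n**2 - 12*2**n*n - 2*2**n + 2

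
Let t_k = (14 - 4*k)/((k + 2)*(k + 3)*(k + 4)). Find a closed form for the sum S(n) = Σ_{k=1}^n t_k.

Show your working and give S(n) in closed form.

r(k) = (k + 2)*(2*k - 5)/((k + 5)*(2*k - 7)) after simplifying.
Gosper form: A/B · C(k+1)/C(k) with A=k + 2, B=k + 5, C=k - 7/2.
Need (k + 2)·f(k+1) − (k + 4)·f(k) = k - 7/2.
deg f ≤ 2 (via 1,1,1).
Match coefficients ⇒ f(k) = -k*(k + 13)/8.
R(k) = B(k−1)·f(k)/C(k) = -k*(k + 4)*(k + 13)/(4*(2*k - 7)); s_k = R·t_k = k*(k + 13)/(2*(k + 2)*(k + 3)).
Verify: 2*(7 - 2*k)/(k**3 + 9*k**2 + 26*k + 24) matches t_k.
Telescope: S(n) = s_(n+1) − s_(1) = (n**2 + 15*n + 14)/(2*(n**2 + 7*n + 12)) − (7/12) = n*(41 - n)/(12*(n**2 + 7*n + 12)).

S(n) = n*(41 - n)/(12*(n**2 + 7*n + 12))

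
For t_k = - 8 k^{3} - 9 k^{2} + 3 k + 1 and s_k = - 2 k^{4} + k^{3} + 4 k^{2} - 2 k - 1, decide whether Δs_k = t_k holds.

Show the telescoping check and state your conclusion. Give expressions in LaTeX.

s_(k+1) = k*(-2*k**3 - 7*k**2 - 5*k + 1)
s_(k+1) − s_k = -8*k**3 - 9*k**2 + 3*k + 1
(s_(k+1) − s_k) − t_k = 0

valid (s_(k+1) − s_k reduces to t_k)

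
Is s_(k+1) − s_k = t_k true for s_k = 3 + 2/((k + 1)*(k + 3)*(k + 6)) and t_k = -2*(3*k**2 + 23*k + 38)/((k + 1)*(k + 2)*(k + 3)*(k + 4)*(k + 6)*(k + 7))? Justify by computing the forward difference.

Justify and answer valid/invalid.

s_(k+1) = 3 + 2/((k + 2)*(k + 4)*(k + 7))
s_(k+1) − s_k = 2/((k + 2)*(k + 4)*(k + 7)) - 2/((k + 1)*(k + 3)*(k + 6))
(s_(k+1) − s_k) − t_k = 0

valid (s_(k+1) − s_k reduces to t_k)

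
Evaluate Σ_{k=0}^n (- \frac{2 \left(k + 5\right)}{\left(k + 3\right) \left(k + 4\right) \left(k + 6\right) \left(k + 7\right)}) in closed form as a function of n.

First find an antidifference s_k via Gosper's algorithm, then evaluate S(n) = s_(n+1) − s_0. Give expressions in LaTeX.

S(n) = \frac{- n^{2} - 11 n - 10}{18 \left(n^{2} + 11 n + 28\right)}

Step 1: r(k) = (k + 3)*(k + 6)**2/((k + 5)**2*(k + 8)).
So A=k + 3 and B=k + 8, with C=k**2 + 10*k + 25.
Set up (k + 3)·f(k+1) − (k + 7)·f(k) − (k**2 + 10*k + 25) = 0.
deg f ≤ 4 (via 1,1,2).
Coefficient equations give f(k) = k*(k + 4)*(k + 5)*(k + 9)/36.
Certificate R = B(k−1)f/C = k*(k + 4)*(k + 7)*(k + 9)/(36*(k + 5)) gives s_k = k*(-k - 9)/(18*(k**2 + 9*k + 18)).
Verify: 2*(-k - 5)/(k**4 + 20*k**3 + 145*k**2 + 450*k + 504) matches t_k.
Telescope: S(n) = s_(n+1) − s_(0) = (-n**2 - 11*n - 10)/(18*(n**2 + 11*n + 28)) − (0) = (-n**2 - 11*n - 10)/(18*(n**2 + 11*n + 28)).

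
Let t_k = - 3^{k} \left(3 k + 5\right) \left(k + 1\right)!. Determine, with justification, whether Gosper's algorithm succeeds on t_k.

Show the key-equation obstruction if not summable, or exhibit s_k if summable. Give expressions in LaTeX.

Yes. s_k = - 3^{k} \left(k + 1\right)!.

t_(k+1)/t_k = 3*(k + 2)*(3*k + 8)/(3*k + 5).
Take A(k)=3*k + 6, B(k)=1, C(k)=k + 5/3.
Solve (3*k + 6)·f(k+1) − (1)·f(k) = k + 5/3.
From deg A=1, deg B=0, deg C=1: d=0.
Solve for f: f(k) = 1/3 (degree 0 ≤ 0).
Then R = B(k−1)f/C = 1/(3*k + 5), so s_k = R(k)·t_k = -3**k*factorial(k + 1).
Check: Δs_k = -3**k*(3*k + 5)*factorial(k + 1). ✓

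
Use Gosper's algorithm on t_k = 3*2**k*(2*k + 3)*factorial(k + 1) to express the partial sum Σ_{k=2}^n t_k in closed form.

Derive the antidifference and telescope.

S(n) = 6*2**n*factorial(n + 2) - 72

Ratio r(k) = 2*(k + 2)*(2*k + 5)/(2*k + 3).
Factor: A=2*k + 4; B=1; C=k + 3/2.
Set up (2*k + 4)·f(k+1) − (1)·f(k) − (k + 3/2) = 0.
From deg A=1, deg B=0, deg C=1: d=0.
Solving with deg f ≤ 0: f(k) = 1/2.
Then R = B(k−1)f/C = 1/(2*k + 3), so s_k = R(k)·t_k = 3*2**k*factorial(k + 1).
Δs = 3*2**k*(2*k + 3)*factorial(k + 1), as required.
Telescope: S(n) = s_(n+1) − s_(2) = 6*2**n*factorial(n + 2) − (72) = 6*2**n*factorial(n + 2) - 72.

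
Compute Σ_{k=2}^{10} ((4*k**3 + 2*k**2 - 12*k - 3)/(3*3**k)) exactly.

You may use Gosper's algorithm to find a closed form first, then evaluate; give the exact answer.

Compute t_(k+1)/t_k: get (4*k**3 + 14*k**2 + 4*k - 9)/(3*(4*k**3 + 2*k**2 - 12*k - 3)).
Gosper form: A/B · C(k+1)/C(k) with A=1/3, B=1, C=k**3 + k**2/2 - 3*k - 3/4.
Set up (1/3)·f(k+1) − (1)·f(k) − (k**3 + k**2/2 - 3*k - 3/4) = 0.
Degrees (0,0,3) ⇒ d ≤ 3.
A polynomial solution: f(k) = -3*(k + 2)*(2*k**2 + 1)/4.
Certificate R = B(k−1)f/C = -3*(k + 2)*(2*k**2 + 1)/(4*k**3 + 2*k**2 - 12*k - 3) gives s_k = (-2*k**3 - 4*k**2 - k - 2)/3**k.
s_(k+1) − s_k = (4*k**3 + 2*k**2 - 12*k - 3)/(3*3**k) = t_k.
Telescoping: Σ = s_(11) − s_(2) = -13/729 − (-4) = 2903/729.

Σ = 2903/729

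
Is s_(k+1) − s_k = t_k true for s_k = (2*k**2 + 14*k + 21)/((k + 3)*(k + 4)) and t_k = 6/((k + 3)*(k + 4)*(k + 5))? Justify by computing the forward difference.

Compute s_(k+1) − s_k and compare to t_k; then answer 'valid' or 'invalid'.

s_(k+1) = (14*k + 2*(k + 1)**2 + 35)/((k + 4)*(k + 5))
s_(k+1) − s_k = 6/(k**3 + 12*k**2 + 47*k + 60)
(s_(k+1) − s_k) − t_k = 0

Valid: the claim telescopes to t_k.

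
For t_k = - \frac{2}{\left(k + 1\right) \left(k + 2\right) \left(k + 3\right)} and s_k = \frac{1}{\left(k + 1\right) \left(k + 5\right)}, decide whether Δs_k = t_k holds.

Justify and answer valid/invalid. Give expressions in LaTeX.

Invalid: residual \frac{3 \left(3 k + 13\right)}{k^{5} + 17 k^{4} + 107 k^{3} + 307 k^{2} + 396 k + 180} ≠ 0.

s_(k+1) = 1/((k + 2)*(k + 6))
s_(k+1) − s_k = (-2*k - 7)/(k**4 + 14*k**3 + 65*k**2 + 112*k + 60)
(s_(k+1) − s_k) − t_k = 3*(3*k + 13)/(k**5 + 17*k**4 + 107*k**3 + 307*k**2 + 396*k + 180)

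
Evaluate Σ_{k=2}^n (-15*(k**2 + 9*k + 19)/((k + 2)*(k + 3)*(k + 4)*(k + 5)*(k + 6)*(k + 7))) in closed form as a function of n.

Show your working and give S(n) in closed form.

The ratio is (k + 2)*(9*k + (k + 1)**2 + 28)/((k + 8)*(k**2 + 9*k + 19)).
So A=k + 2 and B=k + 8, with C=k**2 + 9*k + 19.
Solve (k + 2)·f(k+1) − (k + 7)·f(k) = k**2 + 9*k + 19.
Degrees (1,1,2) ⇒ d ≤ 5.
Match coefficients ⇒ f(k) = k*(k + 3)*(k + 5)*(k**2 + 12*k + 44)/144.
Certificate R = B(k−1)f/C = k*(k + 3)*(k + 5)*(k + 7)*(k**2 + 12*k + 44)/(144*(k**2 + 9*k + 19)) gives s_k = 5*k*(-k**2 - 12*k - 44)/(48*(k**3 + 12*k**2 + 44*k + 48)).
s_(k+1) − s_k = 15*(-k**2 - 9*k - 19)/(k**6 + 27*k**5 + 295*k**4 + 1665*k**3 + 5104*k**2 + 8028*k + 5040) = t_k.
Telescope: S(n) = s_(n+1) − s_(2) = 5*(-n**3 - 15*n**2 - 71*n - 57)/(48*(n**3 + 15*n**2 + 71*n + 105)) − (-5/64) = 5*(-n**3 - 15*n**2 - 71*n + 87)/(192*(n**3 + 15*n**2 + 71*n + 105)).

S(n) = 5*(-n**3 - 15*n**2 - 71*n + 87)/(192*(n**3 + 15*n**2 + 71*n + 105))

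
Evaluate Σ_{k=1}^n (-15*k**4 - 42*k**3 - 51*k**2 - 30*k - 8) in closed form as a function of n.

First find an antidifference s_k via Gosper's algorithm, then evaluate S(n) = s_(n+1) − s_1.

S(n) = n*(-3*n**4 - 18*n**3 - 43*n**2 - 51*n - 31)

t_(k+1)/t_k = (15*k**4 + 102*k**3 + 267*k**2 + 318*k + 146)/(15*k**4 + 42*k**3 + 51*k**2 + 30*k + 8).
A = 1, B = 1, C = k**4 + 14*k**3/5 + 17*k**2/5 + 2*k + 8/15.
Solve (1)·f(k+1) − (1)·f(k) = k**4 + 14*k**3/5 + 17*k**2/5 + 2*k + 8/15.
Bound: deg f ≤ 5.
Coefficient equations give f(k) = k*(3*k**4 + 3*k**3 + k**2 + 1)/15.
R(k) = B(k−1)·f(k)/C(k) = k*(3*k**4 + 3*k**3 + k**2 + 1)/(15*k**4 + 42*k**3 + 51*k**2 + 30*k + 8); s_k = R·t_k = -3*k**5 - 3*k**4 - k**3 - k.
Verify: -15*k**4 - 42*k**3 - 51*k**2 - 30*k - 8 matches t_k.
Σ_(k=1)^n t_k = s_(n+1) − s_(1) = (-3*n**5 - 18*n**4 - 43*n**3 - 51*n**2 - 31*n - 8) − (-8), i.e. n*(-3*n**4 - 18*n**3 - 43*n**2 - 51*n - 31).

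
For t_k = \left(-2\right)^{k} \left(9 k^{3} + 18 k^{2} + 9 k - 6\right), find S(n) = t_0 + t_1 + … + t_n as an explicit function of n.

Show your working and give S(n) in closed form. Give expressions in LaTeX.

The ratio is 2*(-3*k**3 - 15*k**2 - 24*k - 10)/(3*k**3 + 6*k**2 + 3*k - 2).
Gosper form: A/B · C(k+1)/C(k) with A=-2, B=1, C=k**3 + 2*k**2 + k - 2/3.
Need (-2)·f(k+1) − (1)·f(k) = k**3 + 2*k**2 + k - 2/3.
deg f ≤ 3 (via 0,0,3).
Solving with deg f ≤ 3: f(k) = -(3*k**3 - 3*k - 2)/9.
Certificate R = B(k−1)f/C = -(3*k**3 - 3*k - 2)/(3*(3*k**3 + 6*k**2 + 3*k - 2)) gives s_k = (-2)**k*(-3*k**3 + 3*k + 2).
Check: Δs_k = 3*(-2)**k*(k**3 - 3*k + 2*(k + 1)**3 - 4). ✓
s_(n+1) = (-2)**(n + 1)*(-3*n**3 - 9*n**2 - 6*n + 2) and s_(0) = 2, so S(n) = 6*(-2)**n*n**3 + 18*(-2)**n*n**2 + 12*(-2)**n*n - 4*(-2)**n - 2.

S(n) = 6 \left(-2\right)^{n} n^{3} + 18 \left(-2\right)^{n} n^{2} + 12 \left(-2\right)^{n} n - 4 \left(-2\right)^{n} - 2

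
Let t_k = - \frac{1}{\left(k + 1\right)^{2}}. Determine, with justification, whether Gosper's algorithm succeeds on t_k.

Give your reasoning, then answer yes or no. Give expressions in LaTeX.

The ratio is (k + 1)**2/(k + 2)**2.
Gosper form: A/B · C(k+1)/C(k) with A=k**2 + 2*k + 1, B=k**2 + 4*k + 4, C=1.
Key eq: (k**2 + 2*k + 1)·f(k+1) = (k**2 + 2*k + 1)·f(k) + (1).
d = 0 from the (2,2,0) case.
Write f(k) = c0. Then LHS − RHS = -1, requiring -1 = 0: contradictory. No certificate.

No — t_k has no hypergeometric antidifference.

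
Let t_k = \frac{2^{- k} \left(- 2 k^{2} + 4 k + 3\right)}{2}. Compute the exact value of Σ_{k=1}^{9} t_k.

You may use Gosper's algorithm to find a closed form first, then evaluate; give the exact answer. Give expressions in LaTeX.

Σ = -313/1024

Ratio r(k) = (2*k**2 - 5)/(2*(2*k**2 - 4*k - 3)).
Gosper form: A/B · C(k+1)/C(k) with A=1/2, B=1, C=k**2 - 2*k - 3/2.
Set up (1/2)·f(k+1) − (1)·f(k) − (k**2 - 2*k - 3/2) = 0.
deg f ≤ 2 (via 0,0,2).
Match coefficients ⇒ f(k) = 1 - 2*k**2.
R(k) = B(k−1)·f(k)/C(k) = -2*(2*k**2 - 1)/(2*k**2 - 4*k - 3); s_k = R·t_k = (2*k**2 - 1)/2**k.
s_(k+1) − s_k = (-2*k**2 + 4*k + 3)/(2*2**k) = t_k.
Sum = s_(10) − s_(1); s_(10) = 199/1024, s_(1) = 1/2 ⇒ -313/1024.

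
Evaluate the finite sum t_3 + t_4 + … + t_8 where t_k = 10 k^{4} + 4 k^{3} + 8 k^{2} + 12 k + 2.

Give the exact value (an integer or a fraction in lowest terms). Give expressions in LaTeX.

Σ = 94698

Step 1: r(k) = (5*k**4 + 22*k**3 + 40*k**2 + 40*k + 18)/(5*k**4 + 2*k**3 + 4*k**2 + 6*k + 1).
Gosper form: A/B · C(k+1)/C(k) with A=1, B=1, C=k**4 + 2*k**3/5 + 4*k**2/5 + 6*k/5 + 1/5.
Need (1)·f(k+1) − (1)·f(k) = k**4 + 2*k**3/5 + 4*k**2/5 + 6*k/5 + 1/5.
From deg A=0, deg B=0, deg C=4: d=5.
Solving with deg f ≤ 5: f(k) = k*(2*k**4 - 4*k**3 + 4*k**2 + 3*k - 3)/10.
Get s_k = R·t_k = k*(2*k**4 - 4*k**3 + 4*k**2 + 3*k - 3) with R(k) = B(k−1)f(k)/C(k) = k*(2*k**4 - 4*k**3 + 4*k**2 + 3*k - 3)/(2*(5*k**4 + 2*k**3 + 4*k**2 + 6*k + 1)).
Δs = 10*k**4 + 4*k**3 + 8*k**2 + 12*k + 2, as required.
Evaluate s at k=9 and k=3: 94986 and 288; difference 94698.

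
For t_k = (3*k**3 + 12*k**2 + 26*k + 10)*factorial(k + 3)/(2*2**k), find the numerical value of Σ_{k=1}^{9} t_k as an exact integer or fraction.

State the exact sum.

Step 1: r(k) = (3*k**4 + 33*k**3 + 143*k**2 + 287*k + 204)/(2*(3*k**3 + 12*k**2 + 26*k + 10)).
A = k/2 + 2, B = 1, C = k**3 + 4*k**2 + 26*k/3 + 10/3.
f must satisfy (k/2 + 2)·f(k+1) − (1)·f(k) = k**3 + 4*k**2 + 26*k/3 + 10/3.
Degrees (1,0,3) ⇒ d ≤ 2.
Solve for f: f(k) = 2*(3*k**2 - 1)/3 (degree 2 ≤ 2).
Then R = B(k−1)f/C = 2*(3*k**2 - 1)/(3*k**3 + 12*k**2 + 26*k + 10), so s_k = R(k)·t_k = (3*k**2 - 1)*factorial(k + 3)/2**k.
Δs = (3*k**3 + 12*k**2 + 26*k + 10)*factorial(k + 3)/(2*2**k), as required.
Sum = s_(10) − s_(1); s_(10) = 1818241425, s_(1) = 24 ⇒ 1818241401.

Σ = 1818241401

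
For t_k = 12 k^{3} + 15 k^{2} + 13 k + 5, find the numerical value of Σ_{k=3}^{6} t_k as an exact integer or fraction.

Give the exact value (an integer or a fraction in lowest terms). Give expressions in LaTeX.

Compute t_(k+1)/t_k: get (12*k**3 + 51*k**2 + 79*k + 45)/(12*k**3 + 15*k**2 + 13*k + 5).
Take A(k)=1, B(k)=1, C(k)=k**3 + 5*k**2/4 + 13*k/12 + 5/12.
f must satisfy (1)·f(k+1) − (1)·f(k) = k**3 + 5*k**2/4 + 13*k/12 + 5/12.
Bound: deg f ≤ 4.
Match coefficients ⇒ f(k) = k*(3*k**3 - k**2 + 2*k + 1)/12.
R(k) = B(k−1)·f(k)/C(k) = k*(3*k**3 - k**2 + 2*k + 1)/(12*k**3 + 15*k**2 + 13*k + 5); s_k = R·t_k = k*(3*k**3 - k**2 + 2*k + 1).
Δs = 12*k**3 + 15*k**2 + 13*k + 5, as required.
Evaluate s at k=7 and k=3: 6965 and 237; difference 6728.

Σ = 6728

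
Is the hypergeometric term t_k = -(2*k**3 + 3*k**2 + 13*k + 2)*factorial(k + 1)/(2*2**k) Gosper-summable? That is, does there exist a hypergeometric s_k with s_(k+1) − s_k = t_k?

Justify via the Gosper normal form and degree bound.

The ratio is (2*k**4 + 13*k**3 + 43*k**2 + 70*k + 40)/(2*(2*k**3 + 3*k**2 + 13*k + 2)).
Normal form (A,B,C) = (k/2 + 1, 1, k**3 + 3*k**2/2 + 13*k/2 + 1).
Solve (k/2 + 1)·f(k+1) − (1)·f(k) = k**3 + 3*k**2/2 + 13*k/2 + 1.
Degrees (1,0,3) ⇒ d ≤ 2.
Solving with deg f ≤ 2: f(k) = 2*k**2 - k + 4.
So s_k = (B(k−1)f/C)·t_k = (2*(2*k**2 - k + 4)/(2*k**3 + 3*k**2 + 13*k + 2))·t_k = -(2*k**2 - k + 4)*factorial(k + 1)/2**k.
Δs = -(2*k**3 + 3*k**2 + 13*k + 2)*factorial(k + 1)/(2*2**k), as required.

Yes. s_k = -(2*k**2 - k + 4)*factorial(k + 1)/2**k.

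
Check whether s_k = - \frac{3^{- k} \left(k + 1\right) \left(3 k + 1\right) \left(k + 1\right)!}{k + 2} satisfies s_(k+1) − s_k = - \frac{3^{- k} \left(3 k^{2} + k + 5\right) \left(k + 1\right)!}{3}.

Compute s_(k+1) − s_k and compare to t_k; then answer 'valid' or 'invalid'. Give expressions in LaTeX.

Invalid: residual \frac{3^{- k} \left(3 k^{3} + 7 k^{2} - 2 k + 7\right) \left(k + 1\right)!}{3 \left(k + 2\right) \left(k + 3\right)} ≠ 0.

s_(k+1) = -(k + 2)*(3*k + 4)*factorial(k + 2)/(3*3**k*(k + 3))
s_(k+1) − s_k = -(3*k**4 + 13*k**3 + 21*k**2 + 33*k + 23)*factorial(k + 1)/(3*3**k*(k + 2)*(k + 3))
(s_(k+1) − s_k) − t_k = (3*k**3 + 7*k**2 - 2*k + 7)*factorial(k + 1)/(3*3**k*(k + 2)*(k + 3))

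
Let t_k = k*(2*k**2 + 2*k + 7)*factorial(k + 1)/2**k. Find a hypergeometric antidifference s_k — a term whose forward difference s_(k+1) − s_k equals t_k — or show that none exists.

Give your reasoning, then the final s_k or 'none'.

s_k = 2**(1 - k)*(2*k**2 - 2*k - 1)*factorial(k + 1)

t_(k+1)/t_k = (k + 1)*(k + 2)*(2*k + 2*(k + 1)**2 + 9)/(2*k*(2*k**2 + 2*k + 7)).
Take A(k)=k/2 + 1, B(k)=1, C(k)=k**3 + k**2 + 7*k/2.
Solve (k/2 + 1)·f(k+1) − (1)·f(k) = k**3 + k**2 + 7*k/2.
deg f ≤ 2 (via 1,0,3).
Solving with deg f ≤ 2: f(k) = 2*k**2 - 2*k - 1.
R(k) = B(k−1)·f(k)/C(k) = 2*(2*k**2 - 2*k - 1)/(k*(2*k**2 + 2*k + 7)); s_k = R·t_k = 2**(1 - k)*(2*k**2 - 2*k - 1)*factorial(k + 1).
s_(k+1) − s_k = k*(2*k**2 + 2*k + 7)*factorial(k + 1)/2**k = t_k.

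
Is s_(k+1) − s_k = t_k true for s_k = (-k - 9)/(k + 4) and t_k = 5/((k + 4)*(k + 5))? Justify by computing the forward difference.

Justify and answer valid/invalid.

valid; difference matches t_k

s_(k+1) = (-k - 10)/(k + 5)
s_(k+1) − s_k = 5/(k**2 + 9*k + 20)
(s_(k+1) − s_k) − t_k = 0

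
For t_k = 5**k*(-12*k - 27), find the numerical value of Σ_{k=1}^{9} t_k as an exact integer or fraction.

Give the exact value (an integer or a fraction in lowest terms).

Σ = -322265595

Step 1: r(k) = 5*(4*k + 13)/(4*k + 9).
Factor: A=5; B=1; C=k + 9/4.
Set up (5)·f(k+1) − (1)·f(k) − (k + 9/4) = 0.
d = 1 from the (0,0,1) case.
Solve for f: f(k) = (k + 1)/4 (degree 1 ≤ 1).
Certificate R = B(k−1)f/C = (k + 1)/(4*k + 9) gives s_k = -3*5**k*(k + 1).
Verify: 5**k*(-12*k - 27) matches t_k.
Evaluate s at k=10 and k=1: -322265625 and -30; difference -322265595.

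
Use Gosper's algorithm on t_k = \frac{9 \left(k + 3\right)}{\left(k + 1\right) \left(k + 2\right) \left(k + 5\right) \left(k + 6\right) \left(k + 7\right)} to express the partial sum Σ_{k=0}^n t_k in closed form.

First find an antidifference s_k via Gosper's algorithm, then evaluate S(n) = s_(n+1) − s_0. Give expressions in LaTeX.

S(n) = \frac{n^{3} + 15 n^{2} + 68 n + 54}{10 \left(n^{3} + 15 n^{2} + 68 n + 84\right)}

r(k) = (k + 1)*(k + 4)*(k + 5)/((k + 3)**2*(k + 8)) after simplifying.
Take A(k)=k + 1, B(k)=k + 8, C(k)=k**3 + 10*k**2 + 33*k + 36.
f must satisfy (k + 1)·f(k+1) − (k + 7)·f(k) = k**3 + 10*k**2 + 33*k + 36.
Bound: deg f ≤ 6.
Match coefficients ⇒ f(k) = k*(k + 2)*(k + 3)*(k + 4)*(k**2 + 12*k + 41)/90.
Get s_k = R·t_k = k*(k**2 + 12*k + 41)/(10*(k**3 + 12*k**2 + 41*k + 30)) with R(k) = B(k−1)f(k)/C(k) = k*(k + 2)*(k + 7)*(k**2 + 12*k + 41)/(90*(k + 3)).
Verify: 9*(k + 3)/(k**5 + 21*k**4 + 163*k**3 + 567*k**2 + 844*k + 420) matches t_k.
Σ_(k=0)^n t_k = s_(n+1) − s_(0) = ((n**3 + 15*n**2 + 68*n + 54)/(10*(n**3 + 15*n**2 + 68*n + 84))) − (0), i.e. (n**3 + 15*n**2 + 68*n + 54)/(10*(n**3 + 15*n**2 + 68*n + 84)).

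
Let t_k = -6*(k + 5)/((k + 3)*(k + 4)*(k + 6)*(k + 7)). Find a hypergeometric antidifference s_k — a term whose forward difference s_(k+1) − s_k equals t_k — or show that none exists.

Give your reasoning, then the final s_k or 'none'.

Ratio r(k) = (k + 3)*(k + 6)**2/((k + 5)**2*(k + 8)).
A = k + 3, B = k + 8, C = k**2 + 10*k + 25.
Key eq: (k + 3)·f(k+1) = (k + 7)·f(k) + (k**2 + 10*k + 25).
deg f ≤ 4 (via 1,1,2).
Match coefficients ⇒ f(k) = k*(k + 4)*(k + 5)*(k + 9)/36.
Then R = B(k−1)f/C = k*(k + 4)*(k + 7)*(k + 9)/(36*(k + 5)), so s_k = R(k)·t_k = k*(-k - 9)/(6*(k**2 + 9*k + 18)).
Verify: 6*(-k - 5)/(k**4 + 20*k**3 + 145*k**2 + 450*k + 504) matches t_k.

s_k = k*(-k - 9)/(6*(k**2 + 9*k + 18))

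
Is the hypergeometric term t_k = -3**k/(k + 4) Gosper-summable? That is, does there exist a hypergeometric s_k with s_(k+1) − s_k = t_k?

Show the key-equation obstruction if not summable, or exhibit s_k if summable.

r(k) = 3*(k + 4)/(k + 5) after simplifying.
A = 3*k + 12, B = k + 5, C = 1.
Set up (3*k + 12)·f(k+1) − (k + 4)·f(k) − (1) = 0.
Degrees (1,1,0) ⇒ d ≤ -1.
Negative degree bound (-1): no f exists, t_k not Gosper-summable.

No; the degree bound rules out any f.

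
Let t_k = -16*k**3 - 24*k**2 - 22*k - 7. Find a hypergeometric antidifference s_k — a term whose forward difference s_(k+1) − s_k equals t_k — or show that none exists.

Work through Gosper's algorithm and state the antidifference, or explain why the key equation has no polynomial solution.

Compute t_(k+1)/t_k: get (16*k**3 + 72*k**2 + 118*k + 69)/(16*k**3 + 24*k**2 + 22*k + 7).
Normal form (A,B,C) = (1, 1, k**3 + 3*k**2/2 + 11*k/8 + 7/16).
Need (1)·f(k+1) − (1)·f(k) = k**3 + 3*k**2/2 + 11*k/8 + 7/16.
From deg A=0, deg B=0, deg C=3: d=4.
A polynomial solution: f(k) = k**2*(4*k**2 + 3)/16.
So s_k = (B(k−1)f/C)·t_k = (k**2*(4*k**2 + 3)/((2*k + 1)*(8*k**2 + 8*k + 7)))·t_k = k**2*(-4*k**2 - 3).
Verify: -16*k**3 - 24*k**2 - 22*k - 7 matches t_k.

s_k = k**2*(-4*k**2 - 3)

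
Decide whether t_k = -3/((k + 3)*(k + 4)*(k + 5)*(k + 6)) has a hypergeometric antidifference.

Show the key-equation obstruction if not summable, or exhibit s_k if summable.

Step 1: r(k) = (k + 3)/(k + 7).
Factor: A=k + 3; B=k + 7; C=1.
Need (k + 3)·f(k+1) − (k + 6)·f(k) = 1.
deg f ≤ 3 (via 1,1,0).
Match coefficients ⇒ f(k) = k*(k**2 + 12*k + 47)/180.
Get s_k = R·t_k = k*(-k**2 - 12*k - 47)/(60*(k + 3)*(k + 4)*(k + 5)) with R(k) = B(k−1)f(k)/C(k) = k*(k + 6)*(k**2 + 12*k + 47)/180.
s_(k+1) − s_k = -3/(k**4 + 18*k**3 + 119*k**2 + 342*k + 360) = t_k.

Yes. s_k = k*(-k**2 - 12*k - 47)/(60*(k + 3)*(k + 4)*(k + 5)).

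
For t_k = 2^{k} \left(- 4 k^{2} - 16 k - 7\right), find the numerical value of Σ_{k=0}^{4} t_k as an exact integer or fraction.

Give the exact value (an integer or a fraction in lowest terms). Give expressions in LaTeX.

t_(k+1)/t_k = 2*(4*k**2 + 24*k + 27)/(4*k**2 + 16*k + 7).
A = 2, B = 1, C = k**2 + 4*k + 7/4.
Solve (2)·f(k+1) − (1)·f(k) = k**2 + 4*k + 7/4.
From deg A=0, deg B=0, deg C=2: d=2.
Solving with deg f ≤ 2: f(k) = (2*k - 1)*(2*k + 1)/4.
Then R = B(k−1)f/C = (2*k - 1)/(2*k + 7), so s_k = R(k)·t_k = 2**k*(1 - 4*k**2).
Check: Δs_k = 2**k*(-4*k**2 - 16*k - 7). ✓
Σ_(k=0)^(4) t_k = s_(5) − s_(0) = -3168 − (1) = -3169.

Σ = -3169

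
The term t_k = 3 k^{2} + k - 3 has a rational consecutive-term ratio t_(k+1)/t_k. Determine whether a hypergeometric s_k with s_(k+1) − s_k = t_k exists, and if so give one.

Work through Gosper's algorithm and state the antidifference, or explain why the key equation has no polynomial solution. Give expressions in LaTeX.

s_k = k \left(k^{2} - k - 3\right)

Ratio r(k) = (k + 3*(k + 1)**2 - 2)/(3*k**2 + k - 3).
A = 1, B = 1, C = k**2 + k/3 - 1.
f must satisfy (1)·f(k+1) − (1)·f(k) = k**2 + k/3 - 1.
deg f ≤ 3 (via 0,0,2).
Match coefficients ⇒ f(k) = k*(k**2 - k - 3)/3.
Certificate R = B(k−1)f/C = k*(k**2 - k - 3)/(3*k**2 + k - 3) gives s_k = k*(k**2 - k - 3).
Δs = 3*k**2 + k - 3, as required.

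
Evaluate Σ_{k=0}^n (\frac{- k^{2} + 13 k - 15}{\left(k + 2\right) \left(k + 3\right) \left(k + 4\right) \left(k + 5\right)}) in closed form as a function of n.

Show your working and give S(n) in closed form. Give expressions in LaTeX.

S(n) = \frac{- n^{3} - 4 n^{2} - 63 n - 60}{8 \left(n^{3} + 12 n^{2} + 47 n + 60\right)}

The ratio is (k + 2)*(-13*k + (k + 1)**2 + 2)/((k + 6)*(k**2 - 13*k + 15)).
Normal form (A,B,C) = (k + 2, k + 6, k**2 - 13*k + 15).
Need (k + 2)·f(k+1) − (k + 5)·f(k) = k**2 - 13*k + 15.
Bound: deg f ≤ 3.
Match coefficients ⇒ f(k) = k*(k**2 + k + 58)/8.
Certificate R = B(k−1)f/C = k*(k + 5)*(k**2 + k + 58)/(8*(k**2 - 13*k + 15)) gives s_k = k*(-k**2 - k - 58)/(8*(k + 2)*(k + 3)*(k + 4)).
Verify: (-k**2 + 13*k - 15)/(k**4 + 14*k**3 + 71*k**2 + 154*k + 120) matches t_k.
Telescope: S(n) = s_(n+1) − s_(0) = (-n**3 - 4*n**2 - 63*n - 60)/(8*(n**3 + 12*n**2 + 47*n + 60)) − (0) = (-n**3 - 4*n**2 - 63*n - 60)/(8*(n**3 + 12*n**2 + 47*n + 60)).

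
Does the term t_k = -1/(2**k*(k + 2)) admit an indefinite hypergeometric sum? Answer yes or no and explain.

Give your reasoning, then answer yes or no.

r(k) = (k + 2)/(2*(k + 3)) after simplifying.
Take A(k)=k/2 + 1, B(k)=k + 3, C(k)=1.
Solve (k/2 + 1)·f(k+1) − (k + 2)·f(k) = 1.
Bound: deg f ≤ -1.
Bound -1 < 0, so the key equation has no polynomial solution.

No — t_k has no hypergeometric antidifference.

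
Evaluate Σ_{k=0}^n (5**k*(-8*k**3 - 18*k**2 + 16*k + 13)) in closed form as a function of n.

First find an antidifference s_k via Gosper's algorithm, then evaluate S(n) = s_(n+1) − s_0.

S(n) = -10*5**n*n**3 - 15*5**n*n**2 + 20*5**n*n + 10*5**n + 3

r(k) = 5*(8*k**3 + 42*k**2 + 44*k - 3)/(8*k**3 + 18*k**2 - 16*k - 13) after simplifying.
So A=5 and B=1, with C=k**3 + 9*k**2/4 - 2*k - 13/8.
f must satisfy (5)·f(k+1) − (1)·f(k) = k**3 + 9*k**2/4 - 2*k - 13/8.
d = 3 from the (0,0,3) case.
Solve for f: f(k) = (2*k**3 - 3*k**2 - 4*k + 3)/8 (degree 3 ≤ 3).
R(k) = B(k−1)·f(k)/C(k) = (2*k**3 - 3*k**2 - 4*k + 3)/(8*k**3 + 18*k**2 - 16*k - 13); s_k = R·t_k = 5**k*(-2*k**3 + 3*k**2 + 4*k - 3).
Check: Δs_k = 5**k*(-8*k**3 - 18*k**2 + 16*k + 13). ✓
Telescope: S(n) = s_(n+1) − s_(0) = 5**(n + 1)*(-2*n**3 - 3*n**2 + 4*n + 2) − (-3) = -10*5**n*n**3 - 15*5**n*n**2 + 20*5**n*n + 10*5**n + 3.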